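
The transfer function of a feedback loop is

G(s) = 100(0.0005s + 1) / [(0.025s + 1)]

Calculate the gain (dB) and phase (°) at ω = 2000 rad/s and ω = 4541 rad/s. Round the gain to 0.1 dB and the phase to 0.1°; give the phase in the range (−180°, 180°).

At ω = 2000 rad/s:
zero (1 + j2000·0.0005) = 1 + j1 → |·| ≈ 1.4142, ∠ ≈ 45.00°
pole (1 + j2000·0.025) = 1 + j50 → |·| ≈ 50.01, ∠ ≈ 88.85°
|G| = 100 · 1.4142 / (50.01) ≈ 2.8278
Gain = 20 log₁₀(2.8278) ≈ 9.03 dB
∠G = (45.00°) − (88.85°) = -43.85°

At ω = 4541 rad/s:
zero (1 + j4541·0.0005) = 1 + j2.2705 → |·| ≈ 2.481, ∠ ≈ 66.23°
pole (1 + j4541·0.025) = 1 + j113.525 → |·| ≈ 113.53, ∠ ≈ 89.50°
|G| = 100 · 2.481 / (113.53) ≈ 2.1853
Gain = 20 log₁₀(2.1853) ≈ 6.79 dB
∠G = (66.23°) − (89.50°) = -23.27°

ω = 2000: 9.0 dB, -43.9°; ω = 4541: 6.8 dB, -23.3°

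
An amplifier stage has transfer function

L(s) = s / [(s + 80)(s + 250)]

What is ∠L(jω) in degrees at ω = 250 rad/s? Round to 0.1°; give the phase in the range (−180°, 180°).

At s = jω = j250:
zero at origin: s = j250 → |·| = 250, ∠ = 90.00°
pole (s+80): 80 + j250 → |·| = √(80²+250²) = √68900 ≈ 262.49, ∠ = arctan(250/80) ≈ 72.26°
pole (s+250): 250 + j250 → |·| = √(250²+250²) = √125000 ≈ 353.55, ∠ = arctan(250/250) ≈ 45.00°
∠L = 90.00° − 117.26° = -27.26°

-27.3°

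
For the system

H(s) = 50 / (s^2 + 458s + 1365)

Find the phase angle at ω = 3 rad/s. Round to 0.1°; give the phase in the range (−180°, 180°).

-45.4°

Substitute s = j3:
Numerator: 50 = 50 + j0
Denominator: (j3)^2 + 458(j3) + 1365 = 1356 + j1374
|N| = √(50² + 0²) ≈ 50, ∠N ≈ 0.00°
|D| = √(1356² + 1374²) ≈ 1930.4, ∠D ≈ 45.38°
∠H = 0.00° − 45.38° = -45.38°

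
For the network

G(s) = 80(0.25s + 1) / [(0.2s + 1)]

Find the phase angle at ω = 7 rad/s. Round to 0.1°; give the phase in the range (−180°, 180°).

At ω = 7 rad/s:
zero (1 + j7·0.25) = 1 + j1.75 → |·| ≈ 2.0156, ∠ ≈ 60.26°
pole (1 + j7·0.2) = 1 + j1.4 → |·| ≈ 1.7205, ∠ ≈ 54.46°
∠G = (60.26°) − (54.46°) = 5.80°

5.8°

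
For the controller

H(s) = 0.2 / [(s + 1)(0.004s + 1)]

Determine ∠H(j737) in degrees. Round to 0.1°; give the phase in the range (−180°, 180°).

At ω = 737 rad/s:
pole (1 + j737·1) = 1 + j737 → |·| ≈ 737, ∠ ≈ 89.92°
pole (1 + j737·0.004) = 1 + j2.948 → |·| ≈ 3.113, ∠ ≈ 71.26°
∠H = (0°) − (89.92° + 71.26°) = -161.18°

-161.2°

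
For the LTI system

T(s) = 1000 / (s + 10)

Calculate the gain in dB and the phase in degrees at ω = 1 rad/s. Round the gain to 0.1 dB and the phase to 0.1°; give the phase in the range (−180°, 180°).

At s = jω = j1:
pole (s+10): 10 + j1 → |·| = √(10²+1²) = √101 ≈ 10.05, ∠ = arctan(1/10) ≈ 5.71°
|T| = 1000 / 10.05 ≈ 99.502
Gain = 20 log₁₀(99.502) ≈ 39.96 dB
∠T = 0.00° − 5.71° = -5.71°

40.0 dB, -5.7°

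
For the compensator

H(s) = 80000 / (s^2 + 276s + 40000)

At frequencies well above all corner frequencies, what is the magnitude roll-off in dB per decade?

Each pole contributes −20 dB/decade at high frequency; each zero contributes +20 dB/decade.
Net: 0 zero(s) − 2 pole(s) → -40 dB/decade.

-40 dB/decade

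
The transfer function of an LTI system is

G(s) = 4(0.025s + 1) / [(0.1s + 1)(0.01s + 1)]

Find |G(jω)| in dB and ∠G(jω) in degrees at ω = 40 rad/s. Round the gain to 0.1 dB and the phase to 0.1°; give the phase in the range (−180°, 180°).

2.1 dB, -52.8°

At ω = 40 rad/s:
zero (1 + j40·0.025) = 1 + j1 → |·| ≈ 1.4142, ∠ ≈ 45.00°
pole (1 + j40·0.1) = 1 + j4 → |·| ≈ 4.1231, ∠ ≈ 75.96°
pole (1 + j40·0.01) = 1 + j0.4 → |·| ≈ 1.077, ∠ ≈ 21.80°
|G| = 4 · 1.4142 / (4.1231 · 1.077) ≈ 1.2739
Gain = 20 log₁₀(1.2739) ≈ 2.10 dB
∠G = (45.00°) − (75.96° + 21.80°) = -52.76°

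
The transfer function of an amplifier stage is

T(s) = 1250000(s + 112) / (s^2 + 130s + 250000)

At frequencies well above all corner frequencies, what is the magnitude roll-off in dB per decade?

Each pole contributes −20 dB/decade at high frequency; each zero contributes +20 dB/decade.
Net: 1 zero(s) − 2 pole(s) → -20 dB/decade.

-20 dB/decade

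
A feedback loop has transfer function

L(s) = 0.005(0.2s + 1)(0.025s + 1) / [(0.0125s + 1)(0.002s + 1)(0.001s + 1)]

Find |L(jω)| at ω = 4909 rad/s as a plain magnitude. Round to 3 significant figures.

At ω = 4909 rad/s:
zero (1 + j4909·0.2) = 1 + j981.8 → |·| ≈ 981.8, ∠ ≈ 89.94°
zero (1 + j4909·0.025) = 1 + j122.725 → |·| ≈ 122.73, ∠ ≈ 89.53°
pole (1 + j4909·0.0125) = 1 + j61.3625 → |·| ≈ 61.371, ∠ ≈ 89.07°
pole (1 + j4909·0.002) = 1 + j9.818 → |·| ≈ 9.8688, ∠ ≈ 84.18°
pole (1 + j4909·0.001) = 1 + j4.909 → |·| ≈ 5.0098, ∠ ≈ 78.49°
|L| = 0.005 · 981.8 · 122.73 / (61.371 · 9.8688 · 5.0098) ≈ 0.19856

0.199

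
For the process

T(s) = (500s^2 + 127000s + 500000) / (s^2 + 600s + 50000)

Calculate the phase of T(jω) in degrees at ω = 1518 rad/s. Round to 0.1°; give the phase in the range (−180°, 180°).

12.5°

Substitute s = j1518:
Numerator: 500(j1518)^2 + 127000(j1518) + 500000 = -1151662000 + j192786000
Denominator: (j1518)^2 + 600(j1518) + 50000 = -2254324 + j910800
|N| = √(1151662000² + 192786000²) ≈ 1.1677e+09, ∠N ≈ 170.50°
|D| = √(2254324² + 910800²) ≈ 2.4314e+06, ∠D ≈ 158.00°
∠T = 170.50° − 158.00° = 12.50°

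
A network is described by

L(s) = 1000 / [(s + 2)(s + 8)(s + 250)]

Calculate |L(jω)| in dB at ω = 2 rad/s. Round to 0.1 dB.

At s = jω = j2:
pole (s+2): 2 + j2 → |·| = √(2²+2²) = √8 ≈ 2.8284, ∠ = arctan(2/2) ≈ 45.00°
pole (s+8): 8 + j2 → |·| = √(8²+2²) = √68 ≈ 8.2462, ∠ = arctan(2/8) ≈ 14.04°
pole (s+250): 250 + j2 → |·| = √(250²+2²) = √62504 ≈ 250.01, ∠ = arctan(2/250) ≈ 0.46°
|L| = 1000 / 5831.1 ≈ 0.17149
Gain = 20 log₁₀(0.17149) ≈ -15.32 dB

-15.3 dB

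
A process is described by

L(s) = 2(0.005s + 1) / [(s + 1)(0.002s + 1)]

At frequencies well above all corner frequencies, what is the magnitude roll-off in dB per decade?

Each pole contributes −20 dB/decade at high frequency; each zero contributes +20 dB/decade.
Net: 1 zero(s) − 2 pole(s) → -20 dB/decade.

-20 dB/decade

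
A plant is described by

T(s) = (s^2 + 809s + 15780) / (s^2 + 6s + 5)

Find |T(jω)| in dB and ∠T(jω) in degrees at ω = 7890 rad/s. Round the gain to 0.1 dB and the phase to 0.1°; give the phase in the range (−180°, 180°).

Substitute s = j7890:
Numerator: (j7890)^2 + 809(j7890) + 15780 = -62236320 + j6383010
Denominator: (j7890)^2 + 6(j7890) + 5 = -62252095 + j47340
|N| = √(62236320² + 6383010²) ≈ 6.2563e+07, ∠N ≈ 174.14°
|D| = √(62252095² + 47340²) ≈ 6.2252e+07, ∠D ≈ 179.96°
|T| = 6.2563e+07 / 6.2252e+07 ≈ 1.005
Gain = 20 log₁₀(1.005) ≈ 0.04 dB
∠T = 174.14° − 179.96° = -5.82°

0.0 dB, -5.8°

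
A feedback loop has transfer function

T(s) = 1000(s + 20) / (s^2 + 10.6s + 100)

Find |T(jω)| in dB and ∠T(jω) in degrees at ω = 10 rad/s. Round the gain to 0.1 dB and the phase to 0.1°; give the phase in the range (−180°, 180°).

At s = jω = j10:
zero (s+20): 20 + j10 → |·| = √(20²+10²) = √500 ≈ 22.361, ∠ = arctan(10/20) ≈ 26.57°
quadratic: (j10)² + 10.6·j10 + 100 = 0 + j106 → |·| ≈ 106, ∠ ≈ 90.00°
|T| = 1000 · 22.361 / 106 ≈ 210.95
Gain = 20 log₁₀(210.95) ≈ 46.48 dB
∠T = 26.57° − 90.00° = -63.43°

46.5 dB, -63.4°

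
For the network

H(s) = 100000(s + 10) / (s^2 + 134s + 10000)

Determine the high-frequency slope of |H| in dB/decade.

-20 dB/decade

Each pole contributes −20 dB/decade at high frequency; each zero contributes +20 dB/decade.
Net: 1 zero(s) − 2 pole(s) → -20 dB/decade.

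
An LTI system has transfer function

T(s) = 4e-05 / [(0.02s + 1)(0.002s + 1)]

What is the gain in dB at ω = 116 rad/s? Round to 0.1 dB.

At ω = 116 rad/s:
pole (1 + j116·0.02) = 1 + j2.32 → |·| ≈ 2.5263, ∠ ≈ 66.68°
pole (1 + j116·0.002) = 1 + j0.232 → |·| ≈ 1.0266, ∠ ≈ 13.06°
|T| = 4e-05 · 1 / (2.5263 · 1.0266) ≈ 1.5423e-05
Gain = 20 log₁₀(1.5423e-05) ≈ -96.24 dB

-96.2 dB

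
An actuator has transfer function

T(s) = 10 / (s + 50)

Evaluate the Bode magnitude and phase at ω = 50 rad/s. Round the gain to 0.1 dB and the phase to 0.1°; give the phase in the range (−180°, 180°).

-17.0 dB, -45.0°

At s = jω = j50:
pole (s+50): 50 + j50 → |·| = √(50²+50²) = √5000 ≈ 70.711, ∠ = arctan(50/50) ≈ 45.00°
|T| = 10 / 70.711 ≈ 0.14142
Gain = 20 log₁₀(0.14142) ≈ -16.99 dB
∠T = 0.00° − 45.00° = -45.00°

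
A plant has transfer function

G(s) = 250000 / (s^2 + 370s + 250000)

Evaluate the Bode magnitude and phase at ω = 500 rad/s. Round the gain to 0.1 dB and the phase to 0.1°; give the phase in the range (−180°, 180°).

At s = jω = j500:
quadratic: (j500)² + 370·j500 + 250000 = 0 + j185000 → |·| ≈ 1.85e+05, ∠ ≈ 90.00°
|G| = 250000 / 1.85e+05 ≈ 1.3514
Gain = 20 log₁₀(1.3514) ≈ 2.62 dB
∠G = 0.00° − 90.00° = -90.00°

2.6 dB, -90.0°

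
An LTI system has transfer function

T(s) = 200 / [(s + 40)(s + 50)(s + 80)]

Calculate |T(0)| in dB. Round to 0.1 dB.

T(0) = 200 / (40·50·80) = 0.00125
20 log₁₀(0.00125) ≈ -58.06 dB

-58.1 dB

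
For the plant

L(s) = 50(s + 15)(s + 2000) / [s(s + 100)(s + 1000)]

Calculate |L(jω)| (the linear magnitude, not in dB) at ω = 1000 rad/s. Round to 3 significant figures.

0.0787

At s = jω = j1000:
zero (s+15): 15 + j1000 → |·| = √(15²+1000²) = √1000225 ≈ 1000.1, ∠ = arctan(1000/15) ≈ 89.14°
zero (s+2000): 2000 + j1000 → |·| = √(2000²+1000²) = √5000000 ≈ 2236.1, ∠ = arctan(1000/2000) ≈ 26.57°
pole (s+100): 100 + j1000 → |·| = √(100²+1000²) = √1010000 ≈ 1005, ∠ = arctan(1000/100) ≈ 84.29°
pole (s+1000): 1000 + j1000 → |·| = √(1000²+1000²) = √2000000 ≈ 1414.2, ∠ = arctan(1000/1000) ≈ 45.00°
pole at origin: |s| = 1000, ∠ = 90.00° (in denominator)
|L| = 50 · 2.2363e+06 / 1.4213e+09 ≈ 0.078671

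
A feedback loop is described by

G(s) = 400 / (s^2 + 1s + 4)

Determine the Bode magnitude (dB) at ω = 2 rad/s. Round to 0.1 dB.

At s = jω = j2:
quadratic: (j2)² + 1·j2 + 4 = 0 + j2 → |·| ≈ 2, ∠ ≈ 90.00°
|G| = 400 / 2 ≈ 200
Gain = 20 log₁₀(200) ≈ 46.02 dB

46.0 dB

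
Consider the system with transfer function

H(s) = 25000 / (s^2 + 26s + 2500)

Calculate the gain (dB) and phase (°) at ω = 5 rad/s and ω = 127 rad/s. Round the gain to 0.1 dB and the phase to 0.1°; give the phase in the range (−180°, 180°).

At s = jω = j5:
quadratic: (j5)² + 26·j5 + 2500 = 2475 + j130 → |·| ≈ 2478.4, ∠ ≈ 3.01°
|H| = 25000 / 2478.4 ≈ 10.087
Gain = 20 log₁₀(10.087) ≈ 20.08 dB
∠H = 0.00° − 3.01° = -3.01°

At s = jω = j127:
quadratic: (j127)² + 26·j127 + 2500 = -13629 + j3302 → |·| ≈ 14023, ∠ ≈ 166.38°
|H| = 25000 / 14023 ≈ 1.7828
Gain = 20 log₁₀(1.7828) ≈ 5.02 dB
∠H = 0.00° − 166.38° = -166.38°

ω = 5: 20.1 dB, -3.0°; ω = 127: 5.0 dB, -166.4°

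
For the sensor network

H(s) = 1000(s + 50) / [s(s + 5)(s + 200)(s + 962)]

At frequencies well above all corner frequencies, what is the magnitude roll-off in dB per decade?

-60 dB/decade

Each pole contributes −20 dB/decade at high frequency; each zero contributes +20 dB/decade.
Net: 1 zero(s) − 4 pole(s) → -60 dB/decade.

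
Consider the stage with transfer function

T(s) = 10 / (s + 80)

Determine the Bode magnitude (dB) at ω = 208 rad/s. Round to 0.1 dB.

-27.0 dB

At s = jω = j208:
pole (s+80): 80 + j208 → |·| = √(80²+208²) = √49664 ≈ 222.85, ∠ = arctan(208/80) ≈ 68.96°
|T| = 10 / 222.85 ≈ 0.044873
Gain = 20 log₁₀(0.044873) ≈ -26.96 dB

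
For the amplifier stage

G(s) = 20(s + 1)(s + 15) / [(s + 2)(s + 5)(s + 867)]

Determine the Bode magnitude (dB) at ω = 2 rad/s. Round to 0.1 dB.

At s = jω = j2:
zero (s+1): 1 + j2 → |·| = √(1²+2²) = √5 ≈ 2.2361, ∠ = arctan(2/1) ≈ 63.43°
zero (s+15): 15 + j2 → |·| = √(15²+2²) = √229 ≈ 15.133, ∠ = arctan(2/15) ≈ 7.59°
pole (s+2): 2 + j2 → |·| = √(2²+2²) = √8 ≈ 2.8284, ∠ = arctan(2/2) ≈ 45.00°
pole (s+5): 5 + j2 → |·| = √(5²+2²) = √29 ≈ 5.3852, ∠ = arctan(2/5) ≈ 21.80°
pole (s+867): 867 + j2 → |·| = √(867²+2²) = √751693 ≈ 867, ∠ = arctan(2/867) ≈ 0.13°
|G| = 20 · 33.839 / 13206 ≈ 0.051248
Gain = 20 log₁₀(0.051248) ≈ -25.81 dB

-25.8 dB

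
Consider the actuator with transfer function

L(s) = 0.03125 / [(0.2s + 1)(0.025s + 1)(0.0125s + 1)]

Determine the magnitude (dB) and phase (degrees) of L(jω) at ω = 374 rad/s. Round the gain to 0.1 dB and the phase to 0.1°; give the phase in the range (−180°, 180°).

-100.6 dB, 108.9°

At ω = 374 rad/s:
pole (1 + j374·0.2) = 1 + j74.8 → |·| ≈ 74.807, ∠ ≈ 89.23°
pole (1 + j374·0.025) = 1 + j9.35 → |·| ≈ 9.4033, ∠ ≈ 83.90°
pole (1 + j374·0.0125) = 1 + j4.675 → |·| ≈ 4.7808, ∠ ≈ 77.93°
|L| = 0.03125 · 1 / (74.807 · 9.4033 · 4.7808) ≈ 9.2924e-06
Gain = 20 log₁₀(9.2924e-06) ≈ -100.64 dB
∠L = (0°) − (89.23° + 83.90° + 77.93°) = -251.06° ≡ 108.94° (principal value)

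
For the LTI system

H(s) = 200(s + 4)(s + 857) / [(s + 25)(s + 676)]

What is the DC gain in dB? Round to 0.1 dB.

32.2 dB

H(0) = 200·4·857 / (25·676) ≈ 40.568
20 log₁₀(40.568) ≈ 32.16 dB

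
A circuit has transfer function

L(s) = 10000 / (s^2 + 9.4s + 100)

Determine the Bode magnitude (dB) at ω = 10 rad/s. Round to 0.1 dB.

40.5 dB

At s = jω = j10:
quadratic: (j10)² + 9.4·j10 + 100 = 0 + j94 → |·| ≈ 94, ∠ ≈ 90.00°
|L| = 10000 / 94 ≈ 106.38
Gain = 20 log₁₀(106.38) ≈ 40.54 dB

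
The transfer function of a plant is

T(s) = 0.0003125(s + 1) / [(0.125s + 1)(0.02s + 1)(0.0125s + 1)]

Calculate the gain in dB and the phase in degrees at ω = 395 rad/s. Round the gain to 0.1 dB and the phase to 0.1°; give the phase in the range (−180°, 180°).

-84.1 dB, -160.3°

At ω = 395 rad/s:
zero (1 + j395·1) = 1 + j395 → |·| ≈ 395, ∠ ≈ 89.85°
pole (1 + j395·0.125) = 1 + j49.375 → |·| ≈ 49.385, ∠ ≈ 88.84°
pole (1 + j395·0.02) = 1 + j7.9 → |·| ≈ 7.963, ∠ ≈ 82.79°
pole (1 + j395·0.0125) = 1 + j4.9375 → |·| ≈ 5.0377, ∠ ≈ 78.55°
|T| = 0.0003125 · 395 / (49.385 · 7.963 · 5.0377) ≈ 6.2308e-05
Gain = 20 log₁₀(6.2308e-05) ≈ -84.11 dB
∠T = (89.85°) − (88.84° + 82.79° + 78.55°) = -160.33°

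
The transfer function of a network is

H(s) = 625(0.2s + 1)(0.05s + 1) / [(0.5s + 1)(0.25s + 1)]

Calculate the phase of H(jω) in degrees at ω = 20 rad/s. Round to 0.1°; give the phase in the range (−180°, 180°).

-42.0°

At ω = 20 rad/s:
zero (1 + j20·0.2) = 1 + j4 → |·| ≈ 4.1231, ∠ ≈ 75.96°
zero (1 + j20·0.05) = 1 + j1 → |·| ≈ 1.4142, ∠ ≈ 45.00°
pole (1 + j20·0.5) = 1 + j10 → |·| ≈ 10.05, ∠ ≈ 84.29°
pole (1 + j20·0.25) = 1 + j5 → |·| ≈ 5.099, ∠ ≈ 78.69°
∠H = (75.96° + 45.00°) − (84.29° + 78.69°) = -42.02°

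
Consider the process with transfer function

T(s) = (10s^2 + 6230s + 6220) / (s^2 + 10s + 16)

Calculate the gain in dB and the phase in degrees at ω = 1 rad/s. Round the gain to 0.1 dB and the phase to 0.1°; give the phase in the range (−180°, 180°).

53.8 dB, 11.4°

Substitute s = j1:
Numerator: 10(j1)^2 + 6230(j1) + 6220 = 6210 + j6230
Denominator: (j1)^2 + 10(j1) + 16 = 15 + j10
|N| = √(6210² + 6230²) ≈ 8796.4, ∠N ≈ 45.09°
|D| = √(15² + 10²) ≈ 18.028, ∠D ≈ 33.69°
|T| = 8796.4 / 18.028 ≈ 487.93
Gain = 20 log₁₀(487.93) ≈ 53.77 dB
∠T = 45.09° − 33.69° = 11.40°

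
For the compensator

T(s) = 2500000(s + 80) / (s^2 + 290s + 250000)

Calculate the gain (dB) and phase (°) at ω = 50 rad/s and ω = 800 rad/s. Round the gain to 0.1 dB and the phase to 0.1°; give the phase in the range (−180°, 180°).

ω = 50: 59.6 dB, 28.7°; ω = 800: 72.9 dB, -65.0°

At s = jω = j50:
zero (s+80): 80 + j50 → |·| = √(80²+50²) = √8900 ≈ 94.34, ∠ = arctan(50/80) ≈ 32.01°
quadratic: (j50)² + 290·j50 + 250000 = 247500 + j14500 → |·| ≈ 2.4792e+05, ∠ ≈ 3.35°
|T| = 2500000 · 94.34 / 2.4792e+05 ≈ 951.31
Gain = 20 log₁₀(951.31) ≈ 59.57 dB
∠T = 32.01° − 3.35° = 28.66°

At s = jω = j800:
zero (s+80): 80 + j800 → |·| = √(80²+800²) = √646400 ≈ 803.99, ∠ = arctan(800/80) ≈ 84.29°
quadratic: (j800)² + 290·j800 + 250000 = -390000 + j232000 → |·| ≈ 4.5379e+05, ∠ ≈ 149.25°
|T| = 2500000 · 803.99 / 4.5379e+05 ≈ 4429.3
Gain = 20 log₁₀(4429.3) ≈ 72.93 dB
∠T = 84.29° − 149.25° = -64.96°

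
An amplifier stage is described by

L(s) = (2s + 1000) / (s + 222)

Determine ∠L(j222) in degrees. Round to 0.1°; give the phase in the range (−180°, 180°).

Substitute s = j222:
Numerator: 2(j222) + 1000 = 1000 + j444
Denominator: (j222) + 222 = 222 + j222
|N| = √(1000² + 444²) ≈ 1094.1, ∠N ≈ 23.94°
|D| = √(222² + 222²) ≈ 313.96, ∠D ≈ 45.00°
∠L = 23.94° − 45.00° = -21.06°

-21.1°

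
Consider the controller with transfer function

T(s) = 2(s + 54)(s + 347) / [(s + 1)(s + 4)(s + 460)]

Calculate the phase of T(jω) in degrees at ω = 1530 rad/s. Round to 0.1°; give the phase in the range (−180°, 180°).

At s = jω = j1530:
zero (s+54): 54 + j1530 → |·| = √(54²+1530²) = √2343816 ≈ 1531, ∠ = arctan(1530/54) ≈ 87.98°
zero (s+347): 347 + j1530 → |·| = √(347²+1530²) = √2461309 ≈ 1568.9, ∠ = arctan(1530/347) ≈ 77.22°
pole (s+1): 1 + j1530 → |·| = √(1²+1530²) = √2340901 ≈ 1530, ∠ = arctan(1530/1) ≈ 89.96°
pole (s+4): 4 + j1530 → |·| = √(4²+1530²) = √2340916 ≈ 1530, ∠ = arctan(1530/4) ≈ 89.85°
pole (s+460): 460 + j1530 → |·| = √(460²+1530²) = √2552500 ≈ 1597.7, ∠ = arctan(1530/460) ≈ 73.27°
∠T = 165.20° − 253.08° = -87.88°

-87.9°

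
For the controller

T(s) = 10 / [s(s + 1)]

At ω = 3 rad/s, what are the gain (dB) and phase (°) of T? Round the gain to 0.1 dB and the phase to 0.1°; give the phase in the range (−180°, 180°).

At s = jω = j3:
pole (s+1): 1 + j3 → |·| = √(1²+3²) = √10 ≈ 3.1623, ∠ = arctan(3/1) ≈ 71.57°
pole at origin: |s| = 3, ∠ = 90.00° (in denominator)
|T| = 10 / 9.4869 ≈ 1.0541
Gain = 20 log₁₀(1.0541) ≈ 0.46 dB
∠T = 0.00° − 161.57° = -161.57°

0.5 dB, -161.6°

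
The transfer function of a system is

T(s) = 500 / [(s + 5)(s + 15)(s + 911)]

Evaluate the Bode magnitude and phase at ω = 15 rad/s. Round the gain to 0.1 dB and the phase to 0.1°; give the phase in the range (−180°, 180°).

At s = jω = j15:
pole (s+5): 5 + j15 → |·| = √(5²+15²) = √250 ≈ 15.811, ∠ = arctan(15/5) ≈ 71.57°
pole (s+15): 15 + j15 → |·| = √(15²+15²) = √450 ≈ 21.213, ∠ = arctan(15/15) ≈ 45.00°
pole (s+911): 911 + j15 → |·| = √(911²+15²) = √830146 ≈ 911.12, ∠ = arctan(15/911) ≈ 0.94°
|T| = 500 / 3.0559e+05 ≈ 0.0016362
Gain = 20 log₁₀(0.0016362) ≈ -55.72 dB
∠T = 0.00° − 117.51° = -117.51°

-55.7 dB, -117.5°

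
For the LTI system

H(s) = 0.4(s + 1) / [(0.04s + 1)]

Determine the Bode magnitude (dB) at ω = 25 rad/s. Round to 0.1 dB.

17.0 dB

At ω = 25 rad/s:
zero (1 + j25·1) = 1 + j25 → |·| ≈ 25.02, ∠ ≈ 87.71°
pole (1 + j25·0.04) = 1 + j1 → |·| ≈ 1.4142, ∠ ≈ 45.00°
|H| = 0.4 · 25.02 / (1.4142) ≈ 7.0768
Gain = 20 log₁₀(7.0768) ≈ 17.00 dB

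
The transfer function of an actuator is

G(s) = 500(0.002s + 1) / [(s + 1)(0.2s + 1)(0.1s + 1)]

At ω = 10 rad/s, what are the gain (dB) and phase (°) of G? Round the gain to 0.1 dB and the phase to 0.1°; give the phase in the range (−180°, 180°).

At ω = 10 rad/s:
zero (1 + j10·0.002) = 1 + j0.02 → |·| ≈ 1.0002, ∠ ≈ 1.15°
pole (1 + j10·1) = 1 + j10 → |·| ≈ 10.05, ∠ ≈ 84.29°
pole (1 + j10·0.2) = 1 + j2 → |·| ≈ 2.2361, ∠ ≈ 63.43°
pole (1 + j10·0.1) = 1 + j1 → |·| ≈ 1.4142, ∠ ≈ 45.00°
|G| = 500 · 1.0002 / (10.05 · 2.2361 · 1.4142) ≈ 15.736
Gain = 20 log₁₀(15.736) ≈ 23.94 dB
∠G = (1.15°) − (84.29° + 63.43° + 45.00°) = -191.57° ≡ 168.43° (principal value)

23.9 dB, 168.4°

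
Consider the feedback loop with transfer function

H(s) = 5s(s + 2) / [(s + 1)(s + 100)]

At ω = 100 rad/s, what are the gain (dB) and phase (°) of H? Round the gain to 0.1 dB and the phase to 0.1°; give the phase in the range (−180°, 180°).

At s = jω = j100:
zero (s+2): 2 + j100 → |·| = √(2²+100²) = √10004 ≈ 100.02, ∠ = arctan(100/2) ≈ 88.85°
zero at origin: s = j100 → |·| = 100, ∠ = 90.00°
pole (s+1): 1 + j100 → |·| = √(1²+100²) = √10001 ≈ 100, ∠ = arctan(100/1) ≈ 89.43°
pole (s+100): 100 + j100 → |·| = √(100²+100²) = √20000 ≈ 141.42, ∠ = arctan(100/100) ≈ 45.00°
|H| = 5 · 10002 / 14142 ≈ 3.5363
Gain = 20 log₁₀(3.5363) ≈ 10.97 dB
∠H = 178.85° − 134.43° = 44.42°

11.0 dB, 44.4°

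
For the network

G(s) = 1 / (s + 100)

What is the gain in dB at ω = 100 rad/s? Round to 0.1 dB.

At s = jω = j100:
pole (s+100): 100 + j100 → |·| = √(100²+100²) = √20000 ≈ 141.42, ∠ = arctan(100/100) ≈ 45.00°
|G| = 1 / 141.42 ≈ 0.0070711
Gain = 20 log₁₀(0.0070711) ≈ -43.01 dB

-43.0 dB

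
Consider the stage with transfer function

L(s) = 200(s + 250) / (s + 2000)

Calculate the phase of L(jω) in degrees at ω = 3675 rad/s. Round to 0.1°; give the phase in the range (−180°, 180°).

24.7°

At s = jω = j3675:
zero (s+250): 250 + j3675 → |·| = √(250²+3675²) = √13568125 ≈ 3683.5, ∠ = arctan(3675/250) ≈ 86.11°
pole (s+2000): 2000 + j3675 → |·| = √(2000²+3675²) = √17505625 ≈ 4184, ∠ = arctan(3675/2000) ≈ 61.44°
∠L = 86.11° − 61.44° = 24.67°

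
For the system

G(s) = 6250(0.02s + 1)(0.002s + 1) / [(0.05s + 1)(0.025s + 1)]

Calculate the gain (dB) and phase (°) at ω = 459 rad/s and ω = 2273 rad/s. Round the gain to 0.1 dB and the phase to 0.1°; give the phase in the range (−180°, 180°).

At ω = 459 rad/s:
zero (1 + j459·0.02) = 1 + j9.18 → |·| ≈ 9.2343, ∠ ≈ 83.78°
zero (1 + j459·0.002) = 1 + j0.918 → |·| ≈ 1.3575, ∠ ≈ 42.55°
pole (1 + j459·0.05) = 1 + j22.95 → |·| ≈ 22.972, ∠ ≈ 87.51°
pole (1 + j459·0.025) = 1 + j11.475 → |·| ≈ 11.518, ∠ ≈ 85.02°
|G| = 6250 · 9.2343 · 1.3575 / (22.972 · 11.518) ≈ 296.11
Gain = 20 log₁₀(296.11) ≈ 49.43 dB
∠G = (83.78° + 42.55°) − (87.51° + 85.02°) = -46.20°

At ω = 2273 rad/s:
zero (1 + j2273·0.02) = 1 + j45.46 → |·| ≈ 45.471, ∠ ≈ 88.74°
zero (1 + j2273·0.002) = 1 + j4.546 → |·| ≈ 4.6547, ∠ ≈ 77.59°
pole (1 + j2273·0.05) = 1 + j113.65 → |·| ≈ 113.65, ∠ ≈ 89.50°
pole (1 + j2273·0.025) = 1 + j56.825 → |·| ≈ 56.834, ∠ ≈ 88.99°
|G| = 6250 · 45.471 · 4.6547 / (113.65 · 56.834) ≈ 204.8
Gain = 20 log₁₀(204.8) ≈ 46.23 dB
∠G = (88.74° + 77.59°) − (89.50° + 88.99°) = -12.16°

ω = 459: 49.4 dB, -46.2°; ω = 2273: 46.2 dB, -12.2°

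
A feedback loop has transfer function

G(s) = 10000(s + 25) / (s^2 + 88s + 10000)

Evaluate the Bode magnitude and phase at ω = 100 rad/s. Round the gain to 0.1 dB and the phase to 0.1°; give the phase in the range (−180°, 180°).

At s = jω = j100:
zero (s+25): 25 + j100 → |·| = √(25²+100²) = √10625 ≈ 103.08, ∠ = arctan(100/25) ≈ 75.96°
quadratic: (j100)² + 88·j100 + 10000 = 0 + j8800 → |·| ≈ 8800, ∠ ≈ 90.00°
|G| = 10000 · 103.08 / 8800 ≈ 117.14
Gain = 20 log₁₀(117.14) ≈ 41.37 dB
∠G = 75.96° − 90.00° = -14.04°

41.4 dB, -14.0°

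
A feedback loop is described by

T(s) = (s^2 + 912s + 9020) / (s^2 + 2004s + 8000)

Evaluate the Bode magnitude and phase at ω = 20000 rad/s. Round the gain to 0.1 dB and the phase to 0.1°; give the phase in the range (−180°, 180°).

Substitute s = j20000:
Numerator: (j20000)^2 + 912(j20000) + 9020 = -399990980 + j18240000
Denominator: (j20000)^2 + 2004(j20000) + 8000 = -399992000 + j40080000
|N| = √(399990980² + 18240000²) ≈ 4.0041e+08, ∠N ≈ 177.39°
|D| = √(399992000² + 40080000²) ≈ 4.02e+08, ∠D ≈ 174.28°
|T| = 4.0041e+08 / 4.02e+08 ≈ 0.99604
Gain = 20 log₁₀(0.99604) ≈ -0.03 dB
∠T = 177.39° − 174.28° = 3.11°

-0.0 dB, 3.1°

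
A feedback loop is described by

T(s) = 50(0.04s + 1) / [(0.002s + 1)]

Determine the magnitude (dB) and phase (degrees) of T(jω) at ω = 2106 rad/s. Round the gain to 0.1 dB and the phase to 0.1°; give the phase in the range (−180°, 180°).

59.8 dB, 12.7°

At ω = 2106 rad/s:
zero (1 + j2106·0.04) = 1 + j84.24 → |·| ≈ 84.246, ∠ ≈ 89.32°
pole (1 + j2106·0.002) = 1 + j4.212 → |·| ≈ 4.3291, ∠ ≈ 76.64°
|T| = 50 · 84.246 / (4.3291) ≈ 973.02
Gain = 20 log₁₀(973.02) ≈ 59.76 dB
∠T = (89.32°) − (76.64°) = 12.68°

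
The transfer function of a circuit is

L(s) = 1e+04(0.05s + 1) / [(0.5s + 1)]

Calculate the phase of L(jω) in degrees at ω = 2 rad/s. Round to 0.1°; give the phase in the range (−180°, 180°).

-39.3°

At ω = 2 rad/s:
zero (1 + j2·0.05) = 1 + j0.1 → |·| ≈ 1.005, ∠ ≈ 5.71°
pole (1 + j2·0.5) = 1 + j1 → |·| ≈ 1.4142, ∠ ≈ 45.00°
∠L = (5.71°) − (45.00°) = -39.29°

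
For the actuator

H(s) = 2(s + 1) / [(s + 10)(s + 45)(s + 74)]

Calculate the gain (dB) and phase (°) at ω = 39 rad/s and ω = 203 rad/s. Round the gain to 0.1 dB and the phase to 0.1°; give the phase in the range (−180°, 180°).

ω = 39: -68.2 dB, -55.8°; ω = 203: -87.0 dB, -144.9°

At s = jω = j39:
zero (s+1): 1 + j39 → |·| = √(1²+39²) = √1522 ≈ 39.013, ∠ = arctan(39/1) ≈ 88.53°
pole (s+10): 10 + j39 → |·| = √(10²+39²) = √1621 ≈ 40.262, ∠ = arctan(39/10) ≈ 75.62°
pole (s+45): 45 + j39 → |·| = √(45²+39²) = √3546 ≈ 59.548, ∠ = arctan(39/45) ≈ 40.91°
pole (s+74): 74 + j39 → |·| = √(74²+39²) = √6997 ≈ 83.648, ∠ = arctan(39/74) ≈ 27.79°
|H| = 2 · 39.013 / 2.0055e+05 ≈ 0.00038906
Gain = 20 log₁₀(0.00038906) ≈ -68.20 dB
∠H = 88.53° − 144.32° = -55.79°

At s = jω = j203:
zero (s+1): 1 + j203 → |·| = √(1²+203²) = √41210 ≈ 203, ∠ = arctan(203/1) ≈ 89.72°
pole (s+10): 10 + j203 → |·| = √(10²+203²) = √41309 ≈ 203.25, ∠ = arctan(203/10) ≈ 87.18°
pole (s+45): 45 + j203 → |·| = √(45²+203²) = √43234 ≈ 207.93, ∠ = arctan(203/45) ≈ 77.50°
pole (s+74): 74 + j203 → |·| = √(74²+203²) = √46685 ≈ 216.07, ∠ = arctan(203/74) ≈ 69.97°
|H| = 2 · 203 / 9.1315e+06 ≈ 4.4461e-05
Gain = 20 log₁₀(4.4461e-05) ≈ -87.04 dB
∠H = 89.72° − 234.65° = -144.93°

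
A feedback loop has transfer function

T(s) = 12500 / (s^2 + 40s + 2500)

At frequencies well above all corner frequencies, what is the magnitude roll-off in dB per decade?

-40 dB/decade

Each pole contributes −20 dB/decade at high frequency; each zero contributes +20 dB/decade.
Net: 0 zero(s) − 2 pole(s) → -40 dB/decade.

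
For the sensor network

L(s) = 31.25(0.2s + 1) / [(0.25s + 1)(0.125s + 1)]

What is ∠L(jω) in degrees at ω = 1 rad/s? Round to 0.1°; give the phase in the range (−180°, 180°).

-9.9°

At ω = 1 rad/s:
zero (1 + j1·0.2) = 1 + j0.2 → |·| ≈ 1.0198, ∠ ≈ 11.31°
pole (1 + j1·0.25) = 1 + j0.25 → |·| ≈ 1.0308, ∠ ≈ 14.04°
pole (1 + j1·0.125) = 1 + j0.125 → |·| ≈ 1.0078, ∠ ≈ 7.13°
∠L = (11.31°) − (14.04° + 7.13°) = -9.86°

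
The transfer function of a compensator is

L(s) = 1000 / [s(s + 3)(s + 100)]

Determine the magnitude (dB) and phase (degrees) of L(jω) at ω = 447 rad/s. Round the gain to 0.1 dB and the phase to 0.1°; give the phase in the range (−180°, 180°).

-99.2 dB, 103.0°

At s = jω = j447:
pole (s+3): 3 + j447 → |·| = √(3²+447²) = √199818 ≈ 447.01, ∠ = arctan(447/3) ≈ 89.62°
pole (s+100): 100 + j447 → |·| = √(100²+447²) = √209809 ≈ 458.05, ∠ = arctan(447/100) ≈ 77.39°
pole at origin: |s| = 447, ∠ = 90.00° (in denominator)
|L| = 1000 / 9.1525e+07 ≈ 1.0926e-05
Gain = 20 log₁₀(1.0926e-05) ≈ -99.23 dB
∠L = 0.00° − 257.01° = -257.01° ≡ 102.99° (principal value)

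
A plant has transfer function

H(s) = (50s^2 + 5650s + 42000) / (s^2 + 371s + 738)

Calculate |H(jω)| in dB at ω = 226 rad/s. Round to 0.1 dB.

Substitute s = j226:
Numerator: 50(j226)^2 + 5650(j226) + 42000 = -2511800 + j1276900
Denominator: (j226)^2 + 371(j226) + 738 = -50338 + j83846
|N| = √(2511800² + 1276900²) ≈ 2.8177e+06, ∠N ≈ 153.05°
|D| = √(50338² + 83846²) ≈ 97796, ∠D ≈ 120.98°
|H| = 2.8177e+06 / 97796 ≈ 28.812
Gain = 20 log₁₀(28.812) ≈ 29.19 dB

29.2 dB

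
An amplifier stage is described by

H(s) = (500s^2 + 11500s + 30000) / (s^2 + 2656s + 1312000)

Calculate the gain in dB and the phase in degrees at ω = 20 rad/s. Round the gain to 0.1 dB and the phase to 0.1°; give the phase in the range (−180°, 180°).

-13.2 dB, 124.2°

Substitute s = j20:
Numerator: 500(j20)^2 + 11500(j20) + 30000 = -170000 + j230000
Denominator: (j20)^2 + 2656(j20) + 1312000 = 1311600 + j53120
|N| = √(170000² + 230000²) ≈ 2.8601e+05, ∠N ≈ 126.47°
|D| = √(1311600² + 53120²) ≈ 1.3127e+06, ∠D ≈ 2.32°
|H| = 2.8601e+05 / 1.3127e+06 ≈ 0.21788
Gain = 20 log₁₀(0.21788) ≈ -13.24 dB
∠H = 126.47° − 2.32° = 124.15°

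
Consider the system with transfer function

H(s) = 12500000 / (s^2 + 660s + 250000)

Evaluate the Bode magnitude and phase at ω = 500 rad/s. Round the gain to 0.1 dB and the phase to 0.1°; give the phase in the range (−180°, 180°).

At s = jω = j500:
quadratic: (j500)² + 660·j500 + 250000 = 0 + j330000 → |·| ≈ 3.3e+05, ∠ ≈ 90.00°
|H| = 12500000 / 3.3e+05 ≈ 37.879
Gain = 20 log₁₀(37.879) ≈ 31.57 dB
∠H = 0.00° − 90.00° = -90.00°

31.6 dB, -90.0°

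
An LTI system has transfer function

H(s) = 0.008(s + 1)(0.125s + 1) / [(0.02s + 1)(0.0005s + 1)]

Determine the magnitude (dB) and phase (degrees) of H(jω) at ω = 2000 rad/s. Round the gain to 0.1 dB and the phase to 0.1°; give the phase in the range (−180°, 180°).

At ω = 2000 rad/s:
zero (1 + j2000·1) = 1 + j2000 → |·| ≈ 2000, ∠ ≈ 89.97°
zero (1 + j2000·0.125) = 1 + j250 → |·| ≈ 250, ∠ ≈ 89.77°
pole (1 + j2000·0.02) = 1 + j40 → |·| ≈ 40.012, ∠ ≈ 88.57°
pole (1 + j2000·0.0005) = 1 + j1 → |·| ≈ 1.4142, ∠ ≈ 45.00°
|H| = 0.008 · 2000 · 250 / (40.012 · 1.4142) ≈ 70.69
Gain = 20 log₁₀(70.69) ≈ 36.99 dB
∠H = (89.97° + 89.77°) − (88.57° + 45.00°) = 46.17°

37.0 dB, 46.2°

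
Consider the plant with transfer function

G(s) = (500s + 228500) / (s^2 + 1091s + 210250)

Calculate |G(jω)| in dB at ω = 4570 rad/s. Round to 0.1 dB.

Substitute s = j4570:
Numerator: 500(j4570) + 228500 = 228500 + j2285000
Denominator: (j4570)^2 + 1091(j4570) + 210250 = -20674650 + j4985870
|N| = √(228500² + 2285000²) ≈ 2.2964e+06, ∠N ≈ 84.29°
|D| = √(20674650² + 4985870²) ≈ 2.1267e+07, ∠D ≈ 166.44°
|G| = 2.2964e+06 / 2.1267e+07 ≈ 0.10798
Gain = 20 log₁₀(0.10798) ≈ -19.33 dB

-19.3 dB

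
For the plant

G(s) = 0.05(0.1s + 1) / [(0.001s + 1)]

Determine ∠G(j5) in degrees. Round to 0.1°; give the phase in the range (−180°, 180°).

At ω = 5 rad/s:
zero (1 + j5·0.1) = 1 + j0.5 → |·| ≈ 1.118, ∠ ≈ 26.57°
pole (1 + j5·0.001) = 1 + j0.005 → |·| ≈ 1, ∠ ≈ 0.29°
∠G = (26.57°) − (0.29°) = 26.28°

26.3°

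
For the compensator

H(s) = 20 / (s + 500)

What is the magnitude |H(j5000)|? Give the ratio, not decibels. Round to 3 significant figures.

0.00398

Substitute s = j5000:
Numerator: 20 = 20 + j0
Denominator: (j5000) + 500 = 500 + j5000
|N| = √(20² + 0²) ≈ 20, ∠N ≈ 0.00°
|D| = √(500² + 5000²) ≈ 5024.9, ∠D ≈ 84.29°
|H| = 20 / 5024.9 ≈ 0.0039802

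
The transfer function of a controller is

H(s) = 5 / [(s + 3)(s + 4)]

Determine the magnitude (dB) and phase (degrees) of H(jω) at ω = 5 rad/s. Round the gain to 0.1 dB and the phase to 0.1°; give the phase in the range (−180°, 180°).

-17.5 dB, -110.4°

At s = jω = j5:
pole (s+3): 3 + j5 → |·| = √(3²+5²) = √34 ≈ 5.831, ∠ = arctan(5/3) ≈ 59.04°
pole (s+4): 4 + j5 → |·| = √(4²+5²) = √41 ≈ 6.4031, ∠ = arctan(5/4) ≈ 51.34°
|H| = 5 / 37.336 ≈ 0.13392
Gain = 20 log₁₀(0.13392) ≈ -17.46 dB
∠H = 0.00° − 110.38° = -110.38°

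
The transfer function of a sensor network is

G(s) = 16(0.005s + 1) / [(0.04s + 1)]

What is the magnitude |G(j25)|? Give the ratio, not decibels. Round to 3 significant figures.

11.4

At ω = 25 rad/s:
zero (1 + j25·0.005) = 1 + j0.125 → |·| ≈ 1.0078, ∠ ≈ 7.13°
pole (1 + j25·0.04) = 1 + j1 → |·| ≈ 1.4142, ∠ ≈ 45.00°
|G| = 16 · 1.0078 / (1.4142) ≈ 11.402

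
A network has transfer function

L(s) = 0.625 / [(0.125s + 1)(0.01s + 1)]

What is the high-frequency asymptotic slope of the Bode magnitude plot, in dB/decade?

-40 dB/decade

Each pole contributes −20 dB/decade at high frequency; each zero contributes +20 dB/decade.
Net: 0 zero(s) − 2 pole(s) → -40 dB/decade.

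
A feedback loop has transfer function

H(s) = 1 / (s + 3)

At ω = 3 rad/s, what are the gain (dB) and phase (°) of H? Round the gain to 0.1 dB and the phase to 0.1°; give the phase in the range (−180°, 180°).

At s = jω = j3:
pole (s+3): 3 + j3 → |·| = √(3²+3²) = √18 ≈ 4.2426, ∠ = arctan(3/3) ≈ 45.00°
|H| = 1 / 4.2426 ≈ 0.2357
Gain = 20 log₁₀(0.2357) ≈ -12.55 dB
∠H = 0.00° − 45.00° = -45.00°

-12.6 dB, -45.0°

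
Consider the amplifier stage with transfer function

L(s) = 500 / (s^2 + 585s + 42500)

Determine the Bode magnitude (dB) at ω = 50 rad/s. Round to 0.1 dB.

-39.9 dB

Substitute s = j50:
Numerator: 500 = 500 + j0
Denominator: (j50)^2 + 585(j50) + 42500 = 40000 + j29250
|N| = √(500² + 0²) ≈ 500, ∠N ≈ 0.00°
|D| = √(40000² + 29250²) ≈ 49554, ∠D ≈ 36.18°
|L| = 500 / 49554 ≈ 0.01009
Gain = 20 log₁₀(0.01009) ≈ -39.92 dB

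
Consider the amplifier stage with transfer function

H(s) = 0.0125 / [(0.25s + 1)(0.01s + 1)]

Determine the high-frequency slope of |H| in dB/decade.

Each pole contributes −20 dB/decade at high frequency; each zero contributes +20 dB/decade.
Net: 0 zero(s) − 2 pole(s) → -40 dB/decade.

-40 dB/decade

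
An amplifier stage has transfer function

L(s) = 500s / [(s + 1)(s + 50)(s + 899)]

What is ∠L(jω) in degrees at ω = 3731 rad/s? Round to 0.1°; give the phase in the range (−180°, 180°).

-165.7°

At s = jω = j3731:
zero at origin: s = j3731 → |·| = 3731, ∠ = 90.00°
pole (s+1): 1 + j3731 → |·| = √(1²+3731²) = √13920362 ≈ 3731, ∠ = arctan(3731/1) ≈ 89.98°
pole (s+50): 50 + j3731 → |·| = √(50²+3731²) = √13922861 ≈ 3731.3, ∠ = arctan(3731/50) ≈ 89.23°
pole (s+899): 899 + j3731 → |·| = √(899²+3731²) = √14728562 ≈ 3837.8, ∠ = arctan(3731/899) ≈ 76.45°
∠L = 90.00° − 255.66° = -165.66°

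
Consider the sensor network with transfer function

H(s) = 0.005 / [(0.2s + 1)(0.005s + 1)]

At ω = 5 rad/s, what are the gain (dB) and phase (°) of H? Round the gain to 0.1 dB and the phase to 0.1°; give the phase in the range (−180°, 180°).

At ω = 5 rad/s:
pole (1 + j5·0.2) = 1 + j1 → |·| ≈ 1.4142, ∠ ≈ 45.00°
pole (1 + j5·0.005) = 1 + j0.025 → |·| ≈ 1.0003, ∠ ≈ 1.43°
|H| = 0.005 · 1 / (1.4142 · 1.0003) ≈ 0.0035345
Gain = 20 log₁₀(0.0035345) ≈ -49.03 dB
∠H = (0°) − (45.00° + 1.43°) = -46.43°

-49.0 dB, -46.4°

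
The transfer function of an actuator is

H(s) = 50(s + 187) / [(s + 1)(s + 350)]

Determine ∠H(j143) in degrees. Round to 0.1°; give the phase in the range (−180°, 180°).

-74.4°

At s = jω = j143:
zero (s+187): 187 + j143 → |·| = √(187²+143²) = √55418 ≈ 235.41, ∠ = arctan(143/187) ≈ 37.41°
pole (s+1): 1 + j143 → |·| = √(1²+143²) = √20450 ≈ 143, ∠ = arctan(143/1) ≈ 89.60°
pole (s+350): 350 + j143 → |·| = √(350²+143²) = √142949 ≈ 378.09, ∠ = arctan(143/350) ≈ 22.22°
∠H = 37.41° − 111.82° = -74.41°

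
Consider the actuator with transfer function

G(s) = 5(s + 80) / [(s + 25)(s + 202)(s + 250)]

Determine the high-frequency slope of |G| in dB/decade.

Each pole contributes −20 dB/decade at high frequency; each zero contributes +20 dB/decade.
Net: 1 zero(s) − 3 pole(s) → -40 dB/decade.

-40 dB/decade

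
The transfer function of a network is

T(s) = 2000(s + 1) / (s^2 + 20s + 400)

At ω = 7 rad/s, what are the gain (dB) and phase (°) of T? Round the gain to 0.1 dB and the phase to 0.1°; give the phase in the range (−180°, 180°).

At s = jω = j7:
zero (s+1): 1 + j7 → |·| = √(1²+7²) = √50 ≈ 7.0711, ∠ = arctan(7/1) ≈ 81.87°
quadratic: (j7)² + 20·j7 + 400 = 351 + j140 → |·| ≈ 377.89, ∠ ≈ 21.75°
|T| = 2000 · 7.0711 / 377.89 ≈ 37.424
Gain = 20 log₁₀(37.424) ≈ 31.46 dB
∠T = 81.87° − 21.75° = 60.12°

31.5 dB, 60.1°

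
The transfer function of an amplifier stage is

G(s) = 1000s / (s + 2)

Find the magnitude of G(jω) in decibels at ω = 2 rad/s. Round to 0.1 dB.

57.0 dB

At s = jω = j2:
zero at origin: s = j2 → |·| = 2, ∠ = 90.00°
pole (s+2): 2 + j2 → |·| = √(2²+2²) = √8 ≈ 2.8284, ∠ = arctan(2/2) ≈ 45.00°
|G| = 1000 · 2 / 2.8284 ≈ 707.11
Gain = 20 log₁₀(707.11) ≈ 56.99 dB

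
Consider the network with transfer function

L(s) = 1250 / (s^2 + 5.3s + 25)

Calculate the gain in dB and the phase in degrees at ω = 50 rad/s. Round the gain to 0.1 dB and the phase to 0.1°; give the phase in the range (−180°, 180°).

-6.0 dB, -173.9°

At s = jω = j50:
quadratic: (j50)² + 5.3·j50 + 25 = -2475 + j265 → |·| ≈ 2489.1, ∠ ≈ 173.89°
|L| = 1250 / 2489.1 ≈ 0.50219
Gain = 20 log₁₀(0.50219) ≈ -5.98 dB
∠L = 0.00° − 173.89° = -173.89°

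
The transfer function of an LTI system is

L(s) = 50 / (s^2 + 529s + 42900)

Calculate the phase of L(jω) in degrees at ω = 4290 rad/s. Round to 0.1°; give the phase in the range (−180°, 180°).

Substitute s = j4290:
Numerator: 50 = 50 + j0
Denominator: (j4290)^2 + 529(j4290) + 42900 = -18361200 + j2269410
|N| = √(50² + 0²) ≈ 50, ∠N ≈ 0.00°
|D| = √(18361200² + 2269410²) ≈ 1.8501e+07, ∠D ≈ 172.95°
∠L = 0.00° − 172.95° = -172.95°

-173.0°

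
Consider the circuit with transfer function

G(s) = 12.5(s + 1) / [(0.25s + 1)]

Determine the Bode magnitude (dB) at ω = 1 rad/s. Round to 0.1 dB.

At ω = 1 rad/s:
zero (1 + j1·1) = 1 + j1 → |·| ≈ 1.4142, ∠ ≈ 45.00°
pole (1 + j1·0.25) = 1 + j0.25 → |·| ≈ 1.0308, ∠ ≈ 14.04°
|G| = 12.5 · 1.4142 / (1.0308) ≈ 17.149
Gain = 20 log₁₀(17.149) ≈ 24.68 dB

24.7 dB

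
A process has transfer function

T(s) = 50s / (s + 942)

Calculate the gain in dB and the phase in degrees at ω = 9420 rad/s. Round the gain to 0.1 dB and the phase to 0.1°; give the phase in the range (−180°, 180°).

33.9 dB, 5.7°

At s = jω = j9420:
zero at origin: s = j9420 → |·| = 9420, ∠ = 90.00°
pole (s+942): 942 + j9420 → |·| = √(942²+9420²) = √89623764 ≈ 9467, ∠ = arctan(9420/942) ≈ 84.29°
|T| = 50 · 9420 / 9467 ≈ 49.752
Gain = 20 log₁₀(49.752) ≈ 33.94 dB
∠T = 90.00° − 84.29° = 5.71°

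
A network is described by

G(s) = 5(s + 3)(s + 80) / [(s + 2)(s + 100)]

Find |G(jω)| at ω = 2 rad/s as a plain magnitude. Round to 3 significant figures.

5.10

At s = jω = j2:
zero (s+3): 3 + j2 → |·| = √(3²+2²) = √13 ≈ 3.6056, ∠ = arctan(2/3) ≈ 33.69°
zero (s+80): 80 + j2 → |·| = √(80²+2²) = √6404 ≈ 80.025, ∠ = arctan(2/80) ≈ 1.43°
pole (s+2): 2 + j2 → |·| = √(2²+2²) = √8 ≈ 2.8284, ∠ = arctan(2/2) ≈ 45.00°
pole (s+100): 100 + j2 → |·| = √(100²+2²) = √10004 ≈ 100.02, ∠ = arctan(2/100) ≈ 1.15°
|G| = 5 · 288.54 / 282.9 ≈ 5.0997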